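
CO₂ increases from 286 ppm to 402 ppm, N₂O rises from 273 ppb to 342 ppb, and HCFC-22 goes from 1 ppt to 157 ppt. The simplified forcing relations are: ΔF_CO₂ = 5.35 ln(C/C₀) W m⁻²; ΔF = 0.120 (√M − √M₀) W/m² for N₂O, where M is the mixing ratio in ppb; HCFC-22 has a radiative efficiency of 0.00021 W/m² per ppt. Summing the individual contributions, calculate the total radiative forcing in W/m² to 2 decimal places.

ΔF = 2.09 W/m²

CO₂: 5.35 × ln(402/286) = 5.35 × ln(1.40559) = 5.35 × 0.34046 = 1.8215 W/m².
N₂O: 0.120 × (√342 − √273) = 0.120 × (18.4932 − 16.5227) = 0.120 × 1.9705 = 0.2365 W/m².
HCFC-22: ΔF = 0.00021 × (157 − 1) = 0.00021 × 156 = 0.0328 W/m².
Total ΔF = 1.8215 + 0.2365 + 0.0328 = 2.0908 W/m².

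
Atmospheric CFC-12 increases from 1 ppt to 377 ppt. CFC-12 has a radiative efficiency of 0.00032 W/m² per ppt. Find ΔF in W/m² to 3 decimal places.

ΔF = 0.120 W/m²

CFC-12: ΔF = 0.00032 × (377 − 1) = 0.00032 × 376 = 0.1203 W/m².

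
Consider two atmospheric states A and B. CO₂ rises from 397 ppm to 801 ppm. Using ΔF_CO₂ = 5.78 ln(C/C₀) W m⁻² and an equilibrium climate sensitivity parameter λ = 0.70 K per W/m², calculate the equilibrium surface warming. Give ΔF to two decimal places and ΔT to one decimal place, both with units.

CO₂: 5.78 × ln(801/397) = 5.78 × ln(2.01763) = 5.78 × 0.70192 = 4.0571 W/m².
ΔT = λ ΔF = 0.70 × 4.06 = 2.8420 K.

ΔF = 4.06 W/m²; ΔT = 2.8 K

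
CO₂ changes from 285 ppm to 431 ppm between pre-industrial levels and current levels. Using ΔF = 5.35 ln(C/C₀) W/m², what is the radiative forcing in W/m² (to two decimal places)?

CO₂: 5.35 × ln(431/285) = 5.35 × ln(1.51228) = 5.35 × 0.41362 = 2.2129 W/m².

ΔF = 2.21 W/m²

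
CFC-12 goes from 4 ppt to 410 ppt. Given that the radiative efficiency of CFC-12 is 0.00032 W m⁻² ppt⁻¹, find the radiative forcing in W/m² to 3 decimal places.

ΔF = 0.130 W/m²

CFC-12: ΔF = 0.00032 × (410 − 4) = 0.00032 × 406 = 0.1299 W/m².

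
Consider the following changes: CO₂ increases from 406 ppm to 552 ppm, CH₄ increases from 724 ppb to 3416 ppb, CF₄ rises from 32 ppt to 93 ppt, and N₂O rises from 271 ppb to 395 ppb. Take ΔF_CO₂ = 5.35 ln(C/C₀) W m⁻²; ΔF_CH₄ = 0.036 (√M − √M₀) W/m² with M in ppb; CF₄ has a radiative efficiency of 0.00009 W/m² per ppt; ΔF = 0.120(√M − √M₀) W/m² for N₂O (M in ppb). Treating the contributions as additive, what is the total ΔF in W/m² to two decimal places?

ΔF = 3.19 W/m²

CO₂: 5.35 × ln(552/406) = 5.35 × ln(1.35961) = 5.35 × 0.30720 = 1.6435 W/m².
CH₄: 0.036 × (√3416 − √724) = 0.036 × (58.4466 − 26.9072) = 0.036 × 31.5394 = 1.1354 W/m².
CF₄: ΔF = 0.00009 × (93 − 32) = 0.00009 × 61 = 0.0055 W/m².
N₂O: 0.120 × (√395 − √271) = 0.120 × (19.8746 − 16.4621) = 0.120 × 3.4125 = 0.4095 W/m².
Total ΔF = 1.6435 + 1.1354 + 0.0055 + 0.4095 = 3.1939 W/m².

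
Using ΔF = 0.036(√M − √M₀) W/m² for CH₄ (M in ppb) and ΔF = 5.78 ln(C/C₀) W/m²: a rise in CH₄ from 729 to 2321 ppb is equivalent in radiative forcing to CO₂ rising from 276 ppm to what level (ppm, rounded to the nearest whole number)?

CH₄ forcing: 0.036 × (√2321 − √729) = 0.036 × (48.1768 − 27.0000) = 0.036 × 21.1768 = 0.76236 W/m².
Set 5.78 ln(C/276) = 0.76236: ln(C/276) = 0.76236/5.78 = 0.13190, so C = 276 × e^0.13190 = 276 × 1.14099 = 314.91 ppm.

C ≈ 315 ppm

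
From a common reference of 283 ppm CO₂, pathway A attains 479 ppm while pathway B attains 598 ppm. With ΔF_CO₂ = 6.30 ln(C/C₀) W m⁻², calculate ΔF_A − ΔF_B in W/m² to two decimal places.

ΔF_A − ΔF_B = -1.40 W/m²

ΔF_A = 6.30 ln(479/283) = 6.30 × 0.52625 = 3.3154 W/m².
ΔF_B = 6.30 ln(598/283) = 6.30 × 0.74814 = 4.7133 W/m².
Difference: 3.3154 − 4.7133 = -1.3979 W/m².
(Equivalently, ΔF_A − ΔF_B = 6.30 ln(479/598) = 6.30 × -0.22189 = -1.3979 W/m².)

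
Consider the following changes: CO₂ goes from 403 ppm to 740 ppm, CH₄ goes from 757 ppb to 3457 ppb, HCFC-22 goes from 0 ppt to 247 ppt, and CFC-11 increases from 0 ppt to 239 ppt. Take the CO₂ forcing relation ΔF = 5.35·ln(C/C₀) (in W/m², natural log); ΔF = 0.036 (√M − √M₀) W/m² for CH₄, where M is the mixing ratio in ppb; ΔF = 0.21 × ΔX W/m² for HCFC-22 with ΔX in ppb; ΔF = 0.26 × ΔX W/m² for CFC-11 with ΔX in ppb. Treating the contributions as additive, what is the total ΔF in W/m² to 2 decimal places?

CO₂: 5.35 × ln(740/403) = 5.35 × ln(1.83623) = 5.35 × 0.60771 = 3.2512 W/m².
CH₄: 0.036 × (√3457 − √757) = 0.036 × (58.7963 − 27.5136) = 0.036 × 31.2827 = 1.1262 W/m².
HCFC-22: Δ = 247 − 0 = 247 ppt = 0.247 ppb; ΔF = 0.21 × 0.247 = 0.0519 W/m².
CFC-11: Δ = 239 − 0 = 239 ppt = 0.239 ppb; ΔF = 0.26 × 0.239 = 0.0621 W/m².
Total ΔF = 3.2512 + 1.1262 + 0.0519 + 0.0621 = 4.4914 W/m².

ΔF = 4.49 W/m²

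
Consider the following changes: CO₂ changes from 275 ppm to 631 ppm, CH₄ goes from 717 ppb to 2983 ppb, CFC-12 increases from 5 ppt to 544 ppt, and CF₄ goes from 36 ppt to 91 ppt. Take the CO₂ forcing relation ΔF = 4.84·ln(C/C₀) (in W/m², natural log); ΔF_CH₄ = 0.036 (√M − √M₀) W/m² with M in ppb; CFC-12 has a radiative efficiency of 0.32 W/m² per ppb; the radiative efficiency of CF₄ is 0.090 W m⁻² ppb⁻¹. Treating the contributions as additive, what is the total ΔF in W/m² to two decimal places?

CO₂: 4.84 × ln(631/275) = 4.84 × ln(2.29455) = 4.84 × 0.83054 = 4.0198 W/m².
CH₄: 0.036 × (√2983 − √717) = 0.036 × (54.6168 − 26.7769) = 0.036 × 27.8399 = 1.0022 W/m².
CFC-12: Δ = 544 − 5 = 539 ppt = 0.539 ppb; ΔF = 0.32 × 0.539 = 0.1725 W/m².
CF₄: Δ = 91 − 36 = 55 ppt = 0.055 ppb; ΔF = 0.090 × 0.055 = 0.0050 W/m².
Total ΔF = 4.0198 + 1.0022 + 0.1725 + 0.0050 = 5.1995 W/m².

ΔF = 5.20 W/m²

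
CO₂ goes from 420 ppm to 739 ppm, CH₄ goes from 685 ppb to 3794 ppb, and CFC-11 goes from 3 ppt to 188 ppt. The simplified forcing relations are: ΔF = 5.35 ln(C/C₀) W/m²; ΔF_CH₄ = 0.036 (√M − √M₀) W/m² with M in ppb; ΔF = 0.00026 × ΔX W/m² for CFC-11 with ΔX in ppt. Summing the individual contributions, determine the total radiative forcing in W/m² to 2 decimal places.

ΔF = 4.35 W/m²

CO₂: 5.35 × ln(739/420) = 5.35 × ln(1.75952) = 5.35 × 0.56504 = 3.0230 W/m².
CH₄: 0.036 × (√3794 − √685) = 0.036 × (61.5955 − 26.1725) = 0.036 × 35.4230 = 1.2752 W/m².
CFC-11: ΔF = 0.00026 × (188 − 3) = 0.00026 × 185 = 0.0481 W/m².
Total ΔF = 3.0230 + 1.2752 + 0.0481 = 4.3463 W/m².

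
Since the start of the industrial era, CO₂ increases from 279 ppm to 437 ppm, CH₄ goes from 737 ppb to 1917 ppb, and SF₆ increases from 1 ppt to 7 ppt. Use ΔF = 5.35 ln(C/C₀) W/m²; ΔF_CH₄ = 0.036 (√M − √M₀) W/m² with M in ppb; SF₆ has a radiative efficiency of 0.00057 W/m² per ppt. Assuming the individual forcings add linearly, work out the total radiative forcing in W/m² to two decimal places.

CO₂: 5.35 × ln(437/279) = 5.35 × ln(1.56631) = 5.35 × 0.44872 = 2.4007 W/m².
CH₄: 0.036 × (√1917 − √737) = 0.036 × (43.7836 − 27.1477) = 0.036 × 16.6359 = 0.5989 W/m².
SF₆: ΔF = 0.00057 × (7 − 1) = 0.00057 × 6 = 0.0034 W/m².
Total ΔF = 2.4007 + 0.5989 + 0.0034 = 3.0030 W/m².

ΔF = 3.00 W/m²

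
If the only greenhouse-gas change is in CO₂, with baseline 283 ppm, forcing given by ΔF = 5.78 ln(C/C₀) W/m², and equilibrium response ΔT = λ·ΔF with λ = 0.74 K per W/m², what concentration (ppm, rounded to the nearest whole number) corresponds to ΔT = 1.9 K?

Required forcing: ΔF = ΔT/λ = 1.9/0.74 = 2.5676 W/m².
Then ln(C/283) = ΔF/5.78 = 2.5676/5.78 = 0.44422.
So C = 283 × e^0.44422 = 283 × 1.55927 = 441.27 ppm.

C ≈ 441 ppm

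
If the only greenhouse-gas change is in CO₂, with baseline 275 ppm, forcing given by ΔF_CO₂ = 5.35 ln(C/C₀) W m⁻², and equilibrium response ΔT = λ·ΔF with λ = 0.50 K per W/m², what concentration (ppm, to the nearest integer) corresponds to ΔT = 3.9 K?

Required forcing: ΔF = ΔT/λ = 3.9/0.50 = 7.8000 W/m².
Then ln(C/275) = ΔF/5.35 = 7.8000/5.35 = 1.45794.
So C = 275 × e^1.45794 = 275 × 4.29710 = 1181.70 ppm.

C ≈ 1182 ppm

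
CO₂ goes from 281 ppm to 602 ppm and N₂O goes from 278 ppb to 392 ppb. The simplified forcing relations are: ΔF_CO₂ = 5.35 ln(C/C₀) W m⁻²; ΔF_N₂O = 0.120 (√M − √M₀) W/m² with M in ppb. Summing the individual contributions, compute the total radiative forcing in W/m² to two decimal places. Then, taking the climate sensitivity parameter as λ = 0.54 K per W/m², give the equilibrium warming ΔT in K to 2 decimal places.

ΔF = 4.45 W/m²; ΔT = 2.40 K

CO₂: 5.35 × ln(602/281) = 5.35 × ln(2.14235) = 5.35 × 0.76190 = 4.0762 W/m².
N₂O: 0.120 × (√392 − √278) = 0.120 × (19.7990 − 16.6733) = 0.120 × 3.1257 = 0.3751 W/m².
Total ΔF = 4.0762 + 0.3751 = 4.4513 W/m².
ΔT = λ ΔF = 0.54 × 4.45 = 2.4030 K.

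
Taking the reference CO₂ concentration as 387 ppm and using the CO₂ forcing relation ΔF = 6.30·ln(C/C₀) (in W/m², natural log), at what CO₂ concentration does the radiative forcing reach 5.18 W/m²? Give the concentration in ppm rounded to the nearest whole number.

C ≈ 881 ppm

Set 6.30 ln(C/387) = 5.18, so ln(C/387) = 5.18/6.30 = 0.82222.
Then C/387 = e^0.82222 = 2.27555, giving C = 387 × 2.27555 = 880.64 ppm.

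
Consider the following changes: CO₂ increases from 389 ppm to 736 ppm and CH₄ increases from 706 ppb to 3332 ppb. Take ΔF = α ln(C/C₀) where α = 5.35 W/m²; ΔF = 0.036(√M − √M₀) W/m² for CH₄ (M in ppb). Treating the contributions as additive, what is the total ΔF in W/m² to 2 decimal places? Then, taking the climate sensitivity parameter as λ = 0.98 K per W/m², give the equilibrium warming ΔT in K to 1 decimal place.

CO₂: 5.35 × ln(736/389) = 5.35 × ln(1.89203) = 5.35 × 0.63765 = 3.4114 W/m².
CH₄: 0.036 × (√3332 − √706) = 0.036 × (57.7235 − 26.5707) = 0.036 × 31.1528 = 1.1215 W/m².
Total ΔF = 3.4114 + 1.1215 = 4.5329 W/m².
ΔT = λ ΔF = 0.98 × 4.53 = 4.4394 K.

ΔF = 4.53 W/m²; ΔT = 4.4 K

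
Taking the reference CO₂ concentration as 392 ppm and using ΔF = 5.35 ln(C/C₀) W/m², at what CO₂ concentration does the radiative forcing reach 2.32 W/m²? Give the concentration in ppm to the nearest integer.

C ≈ 605 ppm

Set 5.35 ln(C/392) = 2.32, so ln(C/392) = 2.32/5.35 = 0.43364.
Then C/392 = e^0.43364 = 1.54286, giving C = 392 × 1.54286 = 604.80 ppm.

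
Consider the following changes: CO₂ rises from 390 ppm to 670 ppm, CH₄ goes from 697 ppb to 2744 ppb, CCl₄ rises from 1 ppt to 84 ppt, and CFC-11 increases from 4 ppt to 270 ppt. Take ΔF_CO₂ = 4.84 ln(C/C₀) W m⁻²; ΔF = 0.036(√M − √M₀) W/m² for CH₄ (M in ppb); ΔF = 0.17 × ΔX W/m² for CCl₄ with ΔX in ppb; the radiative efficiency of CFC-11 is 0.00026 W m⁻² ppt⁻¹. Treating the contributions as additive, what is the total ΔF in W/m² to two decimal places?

CO₂: 4.84 × ln(670/390) = 4.84 × ln(1.71795) = 4.84 × 0.54113 = 2.6191 W/m².
CH₄: 0.036 × (√2744 − √697) = 0.036 × (52.3832 − 26.4008) = 0.036 × 25.9824 = 0.9354 W/m².
CCl₄: Δ = 84 − 1 = 83 ppt = 0.083 ppb; ΔF = 0.17 × 0.083 = 0.0141 W/m².
CFC-11: ΔF = 0.00026 × (270 − 4) = 0.00026 × 266 = 0.0692 W/m².
Total ΔF = 2.6191 + 0.9354 + 0.0141 + 0.0692 = 3.6378 W/m².

ΔF = 3.64 W/m²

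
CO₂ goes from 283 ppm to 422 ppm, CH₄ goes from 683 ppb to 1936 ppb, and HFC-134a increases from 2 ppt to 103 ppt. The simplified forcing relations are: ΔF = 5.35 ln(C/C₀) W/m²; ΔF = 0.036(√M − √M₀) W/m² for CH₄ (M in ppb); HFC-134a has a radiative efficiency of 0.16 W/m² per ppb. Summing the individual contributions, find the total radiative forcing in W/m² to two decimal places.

ΔF = 2.80 W/m²

CO₂: 5.35 × ln(422/283) = 5.35 × ln(1.49117) = 5.35 × 0.39956 = 2.1376 W/m².
CH₄: 0.036 × (√1936 − √683) = 0.036 × (44.0000 − 26.1343) = 0.036 × 17.8657 = 0.6432 W/m².
HFC-134a: Δ = 103 − 2 = 101 ppt = 0.101 ppb; ΔF = 0.16 × 0.101 = 0.0162 W/m².
Total ΔF = 2.1376 + 0.6432 + 0.0162 = 2.7970 W/m².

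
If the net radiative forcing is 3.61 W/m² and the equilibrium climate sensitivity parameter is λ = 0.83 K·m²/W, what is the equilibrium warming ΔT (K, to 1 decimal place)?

ΔT = 3.0 K

ΔT = λ ΔF = 0.83 × 3.61 = 2.9963 K.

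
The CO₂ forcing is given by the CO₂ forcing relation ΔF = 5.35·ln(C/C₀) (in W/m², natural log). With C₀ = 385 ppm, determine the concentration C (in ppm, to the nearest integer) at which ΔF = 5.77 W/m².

C ≈ 1132 ppm

Set 5.35 ln(C/385) = 5.77, so ln(C/385) = 5.77/5.35 = 1.07850.
Then C/385 = e^1.07850 = 2.94027, giving C = 385 × 2.94027 = 1132.00 ppm.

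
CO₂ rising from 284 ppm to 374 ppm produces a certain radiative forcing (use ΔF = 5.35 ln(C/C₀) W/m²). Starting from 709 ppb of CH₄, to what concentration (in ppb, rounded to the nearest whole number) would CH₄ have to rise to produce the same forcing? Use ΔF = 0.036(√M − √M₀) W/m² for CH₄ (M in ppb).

CO₂ forcing: 5.35 × ln(374/284) = 5.35 × 0.275282 = 1.47276 W/m².
Set 0.036(√M − √709) = 1.47276: √M = 1.47276/0.036 + √709 = 40.9100 + 26.6271 = 67.5371.
M = (67.5371)² = 4561.26 ppb.

M ≈ 4561 ppb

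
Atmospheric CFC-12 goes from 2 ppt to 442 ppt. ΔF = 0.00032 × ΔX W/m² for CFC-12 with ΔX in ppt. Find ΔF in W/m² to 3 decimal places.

ΔF = 0.141 W/m²

CFC-12: ΔF = 0.00032 × (442 − 2) = 0.00032 × 440 = 0.1408 W/m².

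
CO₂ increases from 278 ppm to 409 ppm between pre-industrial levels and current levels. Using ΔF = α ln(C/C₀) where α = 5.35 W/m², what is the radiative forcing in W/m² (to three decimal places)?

CO₂: 5.35 × ln(409/278) = 5.35 × ln(1.47122) = 5.35 × 0.38609 = 2.0656 W/m².

ΔF = 2.066 W/m²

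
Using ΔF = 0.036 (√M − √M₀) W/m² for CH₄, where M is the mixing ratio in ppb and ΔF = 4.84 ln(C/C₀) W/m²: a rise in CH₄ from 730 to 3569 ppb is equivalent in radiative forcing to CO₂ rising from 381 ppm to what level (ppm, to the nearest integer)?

C ≈ 486 ppm

CH₄ forcing: 0.036 × (√3569 − √730) = 0.036 × (59.7411 − 27.0185) = 0.036 × 32.7226 = 1.17801 W/m².
Set 4.84 ln(C/381) = 1.17801: ln(C/381) = 1.17801/4.84 = 0.24339, so C = 381 × e^0.24339 = 381 × 1.27557 = 485.99 ppm.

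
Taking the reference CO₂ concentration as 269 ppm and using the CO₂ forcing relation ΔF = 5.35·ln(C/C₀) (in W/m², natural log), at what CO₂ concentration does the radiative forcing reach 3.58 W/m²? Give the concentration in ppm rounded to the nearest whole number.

Set 5.35 ln(C/269) = 3.58, so ln(C/269) = 3.58/5.35 = 0.66916.
Then C/269 = e^0.66916 = 1.95260, giving C = 269 × 1.95260 = 525.25 ppm.

C ≈ 525 ppm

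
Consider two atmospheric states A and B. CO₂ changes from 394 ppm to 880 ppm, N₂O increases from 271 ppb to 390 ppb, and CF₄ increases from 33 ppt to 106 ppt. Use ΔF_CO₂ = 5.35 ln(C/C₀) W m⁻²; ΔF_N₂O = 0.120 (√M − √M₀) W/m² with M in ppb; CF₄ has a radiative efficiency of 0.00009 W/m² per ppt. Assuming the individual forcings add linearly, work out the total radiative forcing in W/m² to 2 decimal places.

CO₂: 5.35 × ln(880/394) = 5.35 × ln(2.23350) = 5.35 × 0.80357 = 4.2991 W/m².
N₂O: 0.120 × (√390 − √271) = 0.120 × (19.7484 − 16.4621) = 0.120 × 3.2863 = 0.3944 W/m².
CF₄: ΔF = 0.00009 × (106 − 33) = 0.00009 × 73 = 0.0066 W/m².
Total ΔF = 4.2991 + 0.3944 + 0.0066 = 4.7001 W/m².

ΔF = 4.70 W/m²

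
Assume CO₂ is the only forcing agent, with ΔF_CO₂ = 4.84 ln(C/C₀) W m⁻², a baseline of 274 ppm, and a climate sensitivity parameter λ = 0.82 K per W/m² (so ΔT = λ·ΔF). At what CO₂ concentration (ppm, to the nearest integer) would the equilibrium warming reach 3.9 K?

Required forcing: ΔF = ΔT/λ = 3.9/0.82 = 4.7561 W/m².
Then ln(C/274) = ΔF/4.84 = 4.7561/4.84 = 0.98267.
So C = 274 × e^0.98267 = 274 × 2.67158 = 732.01 ppm.

C ≈ 732 ppm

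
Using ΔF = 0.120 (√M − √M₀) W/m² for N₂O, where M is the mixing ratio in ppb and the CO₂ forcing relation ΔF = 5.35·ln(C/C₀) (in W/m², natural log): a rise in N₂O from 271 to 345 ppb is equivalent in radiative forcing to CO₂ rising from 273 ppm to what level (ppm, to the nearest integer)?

C ≈ 286 ppm

N₂O forcing: 0.120 × (√345 − √271) = 0.120 × (18.5742 − 16.4621) = 0.120 × 2.1121 = 0.25345 W/m².
Set 5.35 ln(C/273) = 0.25345: ln(C/273) = 0.25345/5.35 = 0.04737, so C = 273 × e^0.04737 = 273 × 1.04851 = 286.24 ppm.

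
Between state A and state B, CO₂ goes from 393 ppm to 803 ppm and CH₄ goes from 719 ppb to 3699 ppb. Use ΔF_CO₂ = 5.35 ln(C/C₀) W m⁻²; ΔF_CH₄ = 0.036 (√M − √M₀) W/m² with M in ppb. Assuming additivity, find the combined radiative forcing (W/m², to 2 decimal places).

ΔF = 5.05 W/m²

CO₂: 5.35 × ln(803/393) = 5.35 × ln(2.04326) = 5.35 × 0.71455 = 3.8228 W/m².
CH₄: 0.036 × (√3699 − √719) = 0.036 × (60.8194 − 26.8142) = 0.036 × 34.0052 = 1.2242 W/m².
Total ΔF = 3.8228 + 1.2242 = 5.0470 W/m².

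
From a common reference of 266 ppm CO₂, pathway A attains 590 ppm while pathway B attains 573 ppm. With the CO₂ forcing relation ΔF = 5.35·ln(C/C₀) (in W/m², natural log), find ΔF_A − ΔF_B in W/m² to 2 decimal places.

ΔF_A − ΔF_B = 0.16 W/m²

ΔF_A = 5.35 ln(590/266) = 5.35 × 0.79663 = 4.2620 W/m².
ΔF_B = 5.35 ln(573/266) = 5.35 × 0.76739 = 4.1055 W/m².
Difference: 4.2620 − 4.1055 = 0.1565 W/m².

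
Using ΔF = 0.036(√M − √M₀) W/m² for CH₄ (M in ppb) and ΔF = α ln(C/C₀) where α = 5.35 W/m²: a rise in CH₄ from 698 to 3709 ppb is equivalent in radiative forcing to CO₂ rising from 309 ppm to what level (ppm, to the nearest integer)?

CH₄ forcing: 0.036 × (√3709 − √698) = 0.036 × (60.9016 − 26.4197) = 0.036 × 34.4819 = 1.24135 W/m².
Set 5.35 ln(C/309) = 1.24135: ln(C/309) = 1.24135/5.35 = 0.23203, so C = 309 × e^0.23203 = 309 × 1.26116 = 389.70 ppm.

C ≈ 390 ppm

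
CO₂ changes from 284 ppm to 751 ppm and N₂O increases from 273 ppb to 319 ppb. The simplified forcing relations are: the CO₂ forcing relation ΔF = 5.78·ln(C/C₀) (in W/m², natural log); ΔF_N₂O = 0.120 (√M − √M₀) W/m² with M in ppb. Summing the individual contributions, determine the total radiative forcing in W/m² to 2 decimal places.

CO₂: 5.78 × ln(751/284) = 5.78 × ln(2.64437) = 5.78 × 0.97243 = 5.6206 W/m².
N₂O: 0.120 × (√319 − √273) = 0.120 × (17.8606 − 16.5227) = 0.120 × 1.3379 = 0.1605 W/m².
Total ΔF = 5.6206 + 0.1605 = 5.7811 W/m².

ΔF = 5.78 W/m²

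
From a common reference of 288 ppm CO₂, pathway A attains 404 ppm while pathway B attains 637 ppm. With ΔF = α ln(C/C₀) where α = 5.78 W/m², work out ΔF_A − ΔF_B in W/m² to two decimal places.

ΔF_A = 5.78 ln(404/288) = 5.78 × 0.33845 = 1.9562 W/m².
ΔF_B = 5.78 ln(637/288) = 5.78 × 0.79381 = 4.5882 W/m².
Difference: 1.9562 − 4.5882 = -2.6320 W/m².

ΔF_A − ΔF_B = -2.63 W/m²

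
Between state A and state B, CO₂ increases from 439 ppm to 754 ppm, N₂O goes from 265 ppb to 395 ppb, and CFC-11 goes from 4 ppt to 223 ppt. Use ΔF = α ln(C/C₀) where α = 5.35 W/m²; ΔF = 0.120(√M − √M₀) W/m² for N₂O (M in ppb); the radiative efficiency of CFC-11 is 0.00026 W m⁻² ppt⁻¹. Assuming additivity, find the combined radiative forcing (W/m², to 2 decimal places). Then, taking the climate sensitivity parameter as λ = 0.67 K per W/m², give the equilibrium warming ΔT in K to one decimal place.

ΔF = 3.38 W/m²; ΔT = 2.3 K

CO₂: 5.35 × ln(754/439) = 5.35 × ln(1.71754) = 5.35 × 0.54089 = 2.8938 W/m².
N₂O: 0.120 × (√395 − √265) = 0.120 × (19.8746 − 16.2788) = 0.120 × 3.5958 = 0.4315 W/m².
CFC-11: ΔF = 0.00026 × (223 − 4) = 0.00026 × 219 = 0.0569 W/m².
Total ΔF = 2.8938 + 0.4315 + 0.0569 = 3.3822 W/m².
ΔT = λ ΔF = 0.67 × 3.38 = 2.2646 K.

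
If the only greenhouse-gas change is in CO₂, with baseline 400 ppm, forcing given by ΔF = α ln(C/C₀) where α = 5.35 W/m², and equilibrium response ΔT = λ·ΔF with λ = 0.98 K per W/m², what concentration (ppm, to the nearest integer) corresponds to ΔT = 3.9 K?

Required forcing: ΔF = ΔT/λ = 3.9/0.98 = 3.9796 W/m².
Then ln(C/400) = ΔF/5.35 = 3.9796/5.35 = 0.74385.
So C = 400 × e^0.74385 = 400 × 2.10402 = 841.61 ppm.

C ≈ 842 ppm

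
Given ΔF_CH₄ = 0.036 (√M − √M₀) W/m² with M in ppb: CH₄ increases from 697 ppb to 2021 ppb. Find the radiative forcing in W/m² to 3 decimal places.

CH₄: 0.036 × (√2021 − √697) = 0.036 × (44.9555 − 26.4008) = 0.036 × 18.5547 = 0.6680 W/m².

ΔF = 0.668 W/m²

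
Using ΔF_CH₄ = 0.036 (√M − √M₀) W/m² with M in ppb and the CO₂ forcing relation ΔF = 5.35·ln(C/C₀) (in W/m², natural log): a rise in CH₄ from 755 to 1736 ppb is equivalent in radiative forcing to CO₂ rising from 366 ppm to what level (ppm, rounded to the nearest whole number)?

CH₄ forcing: 0.036 × (√1736 − √755) = 0.036 × (41.6653 − 27.4773) = 0.036 × 14.1880 = 0.51077 W/m².
Set 5.35 ln(C/366) = 0.51077: ln(C/366) = 0.51077/5.35 = 0.09547, so C = 366 × e^0.09547 = 366 × 1.10018 = 402.67 ppm.

C ≈ 403 ppm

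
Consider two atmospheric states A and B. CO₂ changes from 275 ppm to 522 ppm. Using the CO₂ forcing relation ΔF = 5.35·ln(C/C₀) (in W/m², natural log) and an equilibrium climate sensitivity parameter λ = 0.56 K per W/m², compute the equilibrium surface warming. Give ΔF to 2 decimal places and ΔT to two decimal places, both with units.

ΔF = 3.43 W/m²; ΔT = 1.92 K

CO₂: 5.35 × ln(522/275) = 5.35 × ln(1.89818) = 5.35 × 0.64090 = 3.4288 W/m².
ΔT = λ ΔF = 0.56 × 3.43 = 1.9208 K.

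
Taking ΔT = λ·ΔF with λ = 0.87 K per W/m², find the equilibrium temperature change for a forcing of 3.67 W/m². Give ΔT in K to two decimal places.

ΔT = λ ΔF = 0.87 × 3.67 = 3.1929 K.

ΔT = 3.19 K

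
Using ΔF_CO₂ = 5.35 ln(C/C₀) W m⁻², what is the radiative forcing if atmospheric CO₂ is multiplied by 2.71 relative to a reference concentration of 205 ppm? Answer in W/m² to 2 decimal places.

ΔF = 5.33 W/m²

ΔF = 5.35 × ln(2.71) = 5.35 × 0.99695 = 5.3337 W/m².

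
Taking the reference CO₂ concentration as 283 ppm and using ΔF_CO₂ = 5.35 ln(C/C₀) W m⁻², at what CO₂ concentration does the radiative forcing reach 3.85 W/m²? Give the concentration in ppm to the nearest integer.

C ≈ 581 ppm

Set 5.35 ln(C/283) = 3.85, so ln(C/283) = 3.85/5.35 = 0.71963.
Then C/283 = e^0.71963 = 2.05367, giving C = 283 × 2.05367 = 581.19 ppm.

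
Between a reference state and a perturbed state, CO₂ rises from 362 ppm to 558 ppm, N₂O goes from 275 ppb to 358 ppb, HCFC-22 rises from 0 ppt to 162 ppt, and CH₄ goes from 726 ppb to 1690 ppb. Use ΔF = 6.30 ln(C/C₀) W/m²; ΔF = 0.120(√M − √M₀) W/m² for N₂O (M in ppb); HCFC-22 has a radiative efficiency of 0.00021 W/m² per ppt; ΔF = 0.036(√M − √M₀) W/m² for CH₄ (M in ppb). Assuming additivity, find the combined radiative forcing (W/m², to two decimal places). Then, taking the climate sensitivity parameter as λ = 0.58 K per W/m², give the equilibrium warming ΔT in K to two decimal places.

CO₂: 6.30 × ln(558/362) = 6.30 × ln(1.54144) = 6.30 × 0.43272 = 2.7261 W/m².
N₂O: 0.120 × (√358 − √275) = 0.120 × (18.9209 − 16.5831) = 0.120 × 2.3378 = 0.2805 W/m².
HCFC-22: ΔF = 0.00021 × (162 − 0) = 0.00021 × 162 = 0.0340 W/m².
CH₄: 0.036 × (√1690 − √726) = 0.036 × (41.1096 − 26.9444) = 0.036 × 14.1652 = 0.5099 W/m².
Total ΔF = 2.7261 + 0.2805 + 0.0340 + 0.5099 = 3.5505 W/m².
ΔT = λ ΔF = 0.58 × 3.55 = 2.0590 K.

ΔF = 3.55 W/m²; ΔT = 2.06 K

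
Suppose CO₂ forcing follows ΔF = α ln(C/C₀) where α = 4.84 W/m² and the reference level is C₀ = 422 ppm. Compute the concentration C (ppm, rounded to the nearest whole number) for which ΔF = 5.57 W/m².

C ≈ 1334 ppm

Set 4.84 ln(C/422) = 5.57, so ln(C/422) = 5.57/4.84 = 1.15083.
Then C/422 = e^1.15083 = 3.16082, giving C = 422 × 3.16082 = 1333.87 ppm.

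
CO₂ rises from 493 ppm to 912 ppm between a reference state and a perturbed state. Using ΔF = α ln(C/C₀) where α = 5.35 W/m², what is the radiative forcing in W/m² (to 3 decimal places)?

ΔF = 3.291 W/m²

CO₂: 5.35 × ln(912/493) = 5.35 × ln(1.84990) = 5.35 × 0.61513 = 3.2909 W/m².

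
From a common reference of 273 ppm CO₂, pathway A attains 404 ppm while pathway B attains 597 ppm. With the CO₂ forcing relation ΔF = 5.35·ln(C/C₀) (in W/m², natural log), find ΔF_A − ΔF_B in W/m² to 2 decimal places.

ΔF_A − ΔF_B = -2.09 W/m²

ΔF_A = 5.35 ln(404/273) = 5.35 × 0.39194 = 2.0969 W/m².
ΔF_B = 5.35 ln(597/273) = 5.35 × 0.78245 = 4.1861 W/m².
Difference: 2.0969 − 4.1861 = -2.0892 W/m².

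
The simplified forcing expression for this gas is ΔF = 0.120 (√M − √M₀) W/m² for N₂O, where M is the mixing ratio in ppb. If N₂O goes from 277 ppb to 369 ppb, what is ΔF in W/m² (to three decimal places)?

N₂O: 0.120 × (√369 − √277) = 0.120 × (19.2094 − 16.6433) = 0.120 × 2.5661 = 0.3079 W/m².

ΔF = 0.308 W/m²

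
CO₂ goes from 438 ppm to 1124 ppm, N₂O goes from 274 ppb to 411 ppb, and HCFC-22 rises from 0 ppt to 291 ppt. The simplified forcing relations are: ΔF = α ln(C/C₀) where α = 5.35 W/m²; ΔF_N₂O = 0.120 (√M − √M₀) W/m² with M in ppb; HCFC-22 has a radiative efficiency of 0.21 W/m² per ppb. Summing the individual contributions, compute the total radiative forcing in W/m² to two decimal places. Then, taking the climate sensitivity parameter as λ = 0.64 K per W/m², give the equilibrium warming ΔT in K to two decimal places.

ΔF = 5.55 W/m²; ΔT = 3.55 K

CO₂: 5.35 × ln(1124/438) = 5.35 × ln(2.56621) = 5.35 × 0.94243 = 5.0420 W/m².
N₂O: 0.120 × (√411 − √274) = 0.120 × (20.2731 − 16.5529) = 0.120 × 3.7202 = 0.4464 W/m².
HCFC-22: Δ = 291 − 0 = 291 ppt = 0.291 ppb; ΔF = 0.21 × 0.291 = 0.0611 W/m².
Total ΔF = 5.0420 + 0.4464 + 0.0611 = 5.5495 W/m².
ΔT = λ ΔF = 0.64 × 5.55 = 3.5520 K.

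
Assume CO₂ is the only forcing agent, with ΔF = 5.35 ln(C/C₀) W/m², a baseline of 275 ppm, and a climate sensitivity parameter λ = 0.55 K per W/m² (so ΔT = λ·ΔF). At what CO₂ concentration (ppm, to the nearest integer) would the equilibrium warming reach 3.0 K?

C ≈ 762 ppm

Required forcing: ΔF = ΔT/λ = 3.0/0.55 = 5.4545 W/m².
Then ln(C/275) = ΔF/5.35 = 5.4545/5.35 = 1.01953.
So C = 275 × e^1.01953 = 275 × 2.77189 = 762.27 ppm.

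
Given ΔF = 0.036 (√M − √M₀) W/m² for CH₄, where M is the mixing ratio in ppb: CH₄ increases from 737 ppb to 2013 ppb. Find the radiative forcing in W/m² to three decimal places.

ΔF = 0.638 W/m²

CH₄: 0.036 × (√2013 − √737) = 0.036 × (44.8665 − 27.1477) = 0.036 × 17.7188 = 0.6379 W/m².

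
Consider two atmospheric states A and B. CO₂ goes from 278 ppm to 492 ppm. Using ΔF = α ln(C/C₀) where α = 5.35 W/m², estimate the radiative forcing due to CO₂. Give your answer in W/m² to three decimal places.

CO₂ absorption bands are partially saturated, so forcing scales with the logarithm of the concentration ratio.
CO₂: 5.35 × ln(492/278) = 5.35 × ln(1.76978) = 5.35 × 0.57086 = 3.0541 W/m².

ΔF = 3.054 W/m²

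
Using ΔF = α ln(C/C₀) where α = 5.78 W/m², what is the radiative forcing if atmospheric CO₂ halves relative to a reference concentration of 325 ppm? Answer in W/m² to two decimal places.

ΔF = -4.01 W/m²

Because the forcing depends only on the ratio C/C₀, the initial concentration does not enter.
ΔF = 5.78 × ln(0.5) = 5.78 × -0.69315 = -4.0064 W/m².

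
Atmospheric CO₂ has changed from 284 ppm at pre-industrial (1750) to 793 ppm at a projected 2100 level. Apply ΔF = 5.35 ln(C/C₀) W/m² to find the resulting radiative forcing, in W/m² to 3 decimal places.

ΔF = 5.494 W/m²

CO₂: 5.35 × ln(793/284) = 5.35 × ln(2.79225) = 5.35 × 1.02685 = 5.4936 W/m².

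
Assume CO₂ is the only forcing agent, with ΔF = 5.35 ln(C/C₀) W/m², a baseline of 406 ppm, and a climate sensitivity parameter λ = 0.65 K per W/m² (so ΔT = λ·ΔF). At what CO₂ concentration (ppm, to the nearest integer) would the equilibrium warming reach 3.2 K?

C ≈ 1019 ppm

Required forcing: ΔF = ΔT/λ = 3.2/0.65 = 4.9231 W/m².
Then ln(C/406) = ΔF/5.35 = 4.9231/5.35 = 0.92021.
So C = 406 × e^0.92021 = 406 × 2.50982 = 1018.99 ppm.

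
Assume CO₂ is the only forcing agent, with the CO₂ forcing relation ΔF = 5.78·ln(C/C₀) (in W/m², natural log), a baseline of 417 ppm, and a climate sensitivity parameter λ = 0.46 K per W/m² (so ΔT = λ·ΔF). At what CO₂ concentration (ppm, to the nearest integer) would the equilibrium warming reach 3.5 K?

Required forcing: ΔF = ΔT/λ = 3.5/0.46 = 7.6087 W/m².
Then ln(C/417) = ΔF/5.78 = 7.6087/5.78 = 1.31638.
So C = 417 × e^1.31638 = 417 × 3.72989 = 1555.36 ppm.

C ≈ 1555 ppm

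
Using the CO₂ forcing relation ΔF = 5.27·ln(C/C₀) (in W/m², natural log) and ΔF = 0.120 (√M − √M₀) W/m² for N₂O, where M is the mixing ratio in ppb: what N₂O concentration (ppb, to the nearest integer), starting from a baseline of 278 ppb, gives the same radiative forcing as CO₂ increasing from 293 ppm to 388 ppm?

M ≈ 841 ppb

CO₂ forcing: 5.27 × ln(388/293) = 5.27 × 0.280833 = 1.47999 W/m².
Set 0.120(√M − √278) = 1.47999: √M = 1.47999/0.120 + √278 = 12.3333 + 16.6733 = 29.0066.
M = (29.0066)² = 841.38 ppb.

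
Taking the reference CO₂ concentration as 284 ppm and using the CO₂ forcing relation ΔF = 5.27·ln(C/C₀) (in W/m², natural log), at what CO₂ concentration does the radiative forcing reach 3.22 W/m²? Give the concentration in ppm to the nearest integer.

Set 5.27 ln(C/284) = 3.22, so ln(C/284) = 3.22/5.27 = 0.61101.
Then C/284 = e^0.61101 = 1.84229, giving C = 284 × 1.84229 = 523.21 ppm.

C ≈ 523 ppm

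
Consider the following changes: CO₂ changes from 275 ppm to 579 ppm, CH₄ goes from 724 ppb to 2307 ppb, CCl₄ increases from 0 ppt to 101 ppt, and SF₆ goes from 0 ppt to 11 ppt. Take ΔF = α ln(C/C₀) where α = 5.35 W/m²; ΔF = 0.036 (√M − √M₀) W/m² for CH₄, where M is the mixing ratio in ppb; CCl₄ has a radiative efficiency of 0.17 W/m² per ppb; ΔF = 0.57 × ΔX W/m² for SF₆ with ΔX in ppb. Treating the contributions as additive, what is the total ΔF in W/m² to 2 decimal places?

CO₂: 5.35 × ln(579/275) = 5.35 × ln(2.10545) = 5.35 × 0.74453 = 3.9832 W/m².
CH₄: 0.036 × (√2307 − √724) = 0.036 × (48.0312 − 26.9072) = 0.036 × 21.1240 = 0.7605 W/m².
CCl₄: Δ = 101 − 0 = 101 ppt = 0.101 ppb; ΔF = 0.17 × 0.101 = 0.0172 W/m².
SF₆: Δ = 11 − 0 = 11 ppt = 0.011 ppb; ΔF = 0.57 × 0.011 = 0.0063 W/m².
Total ΔF = 3.9832 + 0.7605 + 0.0172 + 0.0063 = 4.7672 W/m².

ΔF = 4.77 W/m²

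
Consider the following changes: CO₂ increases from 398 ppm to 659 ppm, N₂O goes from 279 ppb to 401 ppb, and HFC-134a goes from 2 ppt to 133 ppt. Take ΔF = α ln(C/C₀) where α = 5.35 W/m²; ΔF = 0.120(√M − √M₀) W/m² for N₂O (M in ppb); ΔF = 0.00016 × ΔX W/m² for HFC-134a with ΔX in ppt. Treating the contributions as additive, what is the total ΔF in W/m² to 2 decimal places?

CO₂: 5.35 × ln(659/398) = 5.35 × ln(1.65578) = 5.35 × 0.50427 = 2.6978 W/m².
N₂O: 0.120 × (√401 − √279) = 0.120 × (20.0250 − 16.7033) = 0.120 × 3.3217 = 0.3986 W/m².
HFC-134a: ΔF = 0.00016 × (133 − 2) = 0.00016 × 131 = 0.0210 W/m².
Total ΔF = 2.6978 + 0.3986 + 0.0210 = 3.1174 W/m².

ΔF = 3.12 W/m²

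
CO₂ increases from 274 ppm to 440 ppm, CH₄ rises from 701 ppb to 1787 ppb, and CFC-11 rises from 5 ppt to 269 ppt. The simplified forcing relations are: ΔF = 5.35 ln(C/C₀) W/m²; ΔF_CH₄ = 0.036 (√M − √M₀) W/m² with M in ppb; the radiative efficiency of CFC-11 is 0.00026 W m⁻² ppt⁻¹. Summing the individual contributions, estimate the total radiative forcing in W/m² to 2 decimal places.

ΔF = 3.17 W/m²

CO₂: 5.35 × ln(440/274) = 5.35 × ln(1.60584) = 5.35 × 0.47365 = 2.5340 W/m².
CH₄: 0.036 × (√1787 − √701) = 0.036 × (42.2729 − 26.4764) = 0.036 × 15.7965 = 0.5687 W/m².
CFC-11: ΔF = 0.00026 × (269 − 5) = 0.00026 × 264 = 0.0686 W/m².
Total ΔF = 2.5340 + 0.5687 + 0.0686 = 3.1713 W/m².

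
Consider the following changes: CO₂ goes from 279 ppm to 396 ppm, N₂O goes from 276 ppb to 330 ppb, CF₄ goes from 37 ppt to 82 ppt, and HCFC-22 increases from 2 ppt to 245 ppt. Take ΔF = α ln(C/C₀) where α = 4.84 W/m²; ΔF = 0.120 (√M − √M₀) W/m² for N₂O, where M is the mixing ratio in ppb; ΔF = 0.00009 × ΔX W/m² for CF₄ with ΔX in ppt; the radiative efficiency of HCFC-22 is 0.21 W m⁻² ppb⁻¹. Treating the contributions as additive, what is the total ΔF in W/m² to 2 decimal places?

ΔF = 1.94 W/m²

CO₂: 4.84 × ln(396/279) = 4.84 × ln(1.41935) = 4.84 × 0.35020 = 1.6950 W/m².
N₂O: 0.120 × (√330 − √276) = 0.120 × (18.1659 − 16.6132) = 0.120 × 1.5527 = 0.1863 W/m².
CF₄: ΔF = 0.00009 × (82 − 37) = 0.00009 × 45 = 0.0041 W/m².
HCFC-22: Δ = 245 − 2 = 243 ppt = 0.243 ppb; ΔF = 0.21 × 0.243 = 0.0510 W/m².
Total ΔF = 1.6950 + 0.1863 + 0.0041 + 0.0510 = 1.9364 W/m².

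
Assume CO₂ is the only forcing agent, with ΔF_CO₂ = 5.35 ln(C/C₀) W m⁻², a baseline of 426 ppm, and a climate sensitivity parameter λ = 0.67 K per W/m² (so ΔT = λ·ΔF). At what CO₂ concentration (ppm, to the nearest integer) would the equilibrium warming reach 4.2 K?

Required forcing: ΔF = ΔT/λ = 4.2/0.67 = 6.2687 W/m².
Then ln(C/426) = ΔF/5.35 = 6.2687/5.35 = 1.17172.
So C = 426 × e^1.17172 = 426 × 3.22754 = 1374.93 ppm.

C ≈ 1375 ppm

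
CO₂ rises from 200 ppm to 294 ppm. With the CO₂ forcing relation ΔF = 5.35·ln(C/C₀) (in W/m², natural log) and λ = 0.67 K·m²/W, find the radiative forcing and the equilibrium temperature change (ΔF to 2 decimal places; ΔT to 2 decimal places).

ΔF = 2.06 W/m²; ΔT = 1.38 K

CO₂: 5.35 × ln(294/200) = 5.35 × ln(1.47000) = 5.35 × 0.38526 = 2.0611 W/m².
ΔT = λ ΔF = 0.67 × 2.06 = 1.3802 K.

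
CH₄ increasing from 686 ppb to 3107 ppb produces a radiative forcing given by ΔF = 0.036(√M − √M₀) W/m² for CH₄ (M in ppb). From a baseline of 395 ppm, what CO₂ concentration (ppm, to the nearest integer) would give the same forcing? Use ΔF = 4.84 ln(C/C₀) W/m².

C ≈ 492 ppm

CH₄ forcing: 0.036 × (√3107 − √686) = 0.036 × (55.7405 − 26.1916) = 0.036 × 29.5489 = 1.06376 W/m².
Set 4.84 ln(C/395) = 1.06376: ln(C/395) = 1.06376/4.84 = 0.21979, so C = 395 × e^0.21979 = 395 × 1.24582 = 492.10 ppm.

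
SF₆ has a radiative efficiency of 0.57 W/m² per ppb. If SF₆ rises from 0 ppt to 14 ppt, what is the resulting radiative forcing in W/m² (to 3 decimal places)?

ΔF = 0.008 W/m²

SF₆: Δ = 14 − 0 = 14 ppt = 0.014 ppb; ΔF = 0.57 × 0.014 = 0.0080 W/m².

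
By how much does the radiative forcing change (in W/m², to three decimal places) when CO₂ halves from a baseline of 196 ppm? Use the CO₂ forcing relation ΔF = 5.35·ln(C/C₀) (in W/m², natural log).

ΔF = 5.35 × ln(0.5) = 5.35 × -0.69315 = -3.7084 W/m².

ΔF = -3.708 W/m²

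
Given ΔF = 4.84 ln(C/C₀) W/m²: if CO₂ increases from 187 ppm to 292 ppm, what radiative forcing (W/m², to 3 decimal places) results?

ΔF = 2.157 W/m²

CO₂ absorption bands are partially saturated, so forcing scales with the logarithm of the concentration ratio.
CO₂: 4.84 × ln(292/187) = 4.84 × ln(1.56150) = 4.84 × 0.44565 = 2.1569 W/m².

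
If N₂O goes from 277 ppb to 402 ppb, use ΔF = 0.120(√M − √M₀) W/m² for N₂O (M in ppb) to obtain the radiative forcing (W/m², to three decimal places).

N₂O: 0.120 × (√402 − √277) = 0.120 × (20.0499 − 16.6433) = 0.120 × 3.4066 = 0.4088 W/m².

ΔF = 0.409 W/m²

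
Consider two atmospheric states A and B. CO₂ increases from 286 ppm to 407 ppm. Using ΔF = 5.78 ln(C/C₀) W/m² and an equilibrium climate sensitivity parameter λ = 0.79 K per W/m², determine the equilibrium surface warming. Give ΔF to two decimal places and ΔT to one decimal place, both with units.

ΔF = 2.04 W/m²; ΔT = 1.6 K

CO₂: 5.78 × ln(407/286) = 5.78 × ln(1.42308) = 5.78 × 0.35282 = 2.0393 W/m².
ΔT = λ ΔF = 0.79 × 2.04 = 1.6116 K.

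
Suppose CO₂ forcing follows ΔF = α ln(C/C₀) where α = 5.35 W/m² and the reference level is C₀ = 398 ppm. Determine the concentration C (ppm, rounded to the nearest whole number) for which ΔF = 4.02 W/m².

Set 5.35 ln(C/398) = 4.02, so ln(C/398) = 4.02/5.35 = 0.75140.
Then C/398 = e^0.75140 = 2.11997, giving C = 398 × 2.11997 = 843.75 ppm.

C ≈ 844 ppm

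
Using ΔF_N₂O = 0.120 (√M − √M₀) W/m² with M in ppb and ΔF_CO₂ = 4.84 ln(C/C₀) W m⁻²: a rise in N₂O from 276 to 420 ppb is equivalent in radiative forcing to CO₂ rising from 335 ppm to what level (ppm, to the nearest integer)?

C ≈ 369 ppm

N₂O forcing: 0.120 × (√420 − √276) = 0.120 × (20.4939 − 16.6132) = 0.120 × 3.8807 = 0.46568 W/m².
Set 4.84 ln(C/335) = 0.46568: ln(C/335) = 0.46568/4.84 = 0.09621, so C = 335 × e^0.09621 = 335 × 1.10099 = 368.83 ppm.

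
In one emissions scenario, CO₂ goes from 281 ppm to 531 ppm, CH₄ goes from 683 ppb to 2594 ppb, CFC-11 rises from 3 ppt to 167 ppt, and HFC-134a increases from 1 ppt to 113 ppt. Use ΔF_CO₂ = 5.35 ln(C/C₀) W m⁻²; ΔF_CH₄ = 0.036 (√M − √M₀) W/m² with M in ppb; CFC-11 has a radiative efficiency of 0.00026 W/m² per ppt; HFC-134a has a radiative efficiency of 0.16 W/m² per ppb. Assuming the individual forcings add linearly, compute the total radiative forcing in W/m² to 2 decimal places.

ΔF = 4.36 W/m²

CO₂: 5.35 × ln(531/281) = 5.35 × ln(1.88968) = 5.35 × 0.63641 = 3.4048 W/m².
CH₄: 0.036 × (√2594 − √683) = 0.036 × (50.9313 − 26.1343) = 0.036 × 24.7970 = 0.8927 W/m².
CFC-11: ΔF = 0.00026 × (167 − 3) = 0.00026 × 164 = 0.0426 W/m².
HFC-134a: Δ = 113 − 1 = 112 ppt = 0.112 ppb; ΔF = 0.16 × 0.112 = 0.0179 W/m².
Total ΔF = 3.4048 + 0.8927 + 0.0426 + 0.0179 = 4.3580 W/m².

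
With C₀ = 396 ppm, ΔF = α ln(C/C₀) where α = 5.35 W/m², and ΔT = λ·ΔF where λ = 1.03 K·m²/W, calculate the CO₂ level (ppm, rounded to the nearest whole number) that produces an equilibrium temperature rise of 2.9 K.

C ≈ 670 ppm

Required forcing: ΔF = ΔT/λ = 2.9/1.03 = 2.8155 W/m².
Then ln(C/396) = ΔF/5.35 = 2.8155/5.35 = 0.52626.
So C = 396 × e^0.52626 = 396 × 1.69259 = 670.27 ppm.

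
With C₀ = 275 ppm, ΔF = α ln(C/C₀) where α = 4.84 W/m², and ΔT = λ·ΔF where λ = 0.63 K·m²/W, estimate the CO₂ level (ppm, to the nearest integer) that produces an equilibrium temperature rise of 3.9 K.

Required forcing: ΔF = ΔT/λ = 3.9/0.63 = 6.1905 W/m².
Then ln(C/275) = ΔF/4.84 = 6.1905/4.84 = 1.27903.
So C = 275 × e^1.27903 = 275 × 3.59315 = 988.12 ppm.

C ≈ 988 ppm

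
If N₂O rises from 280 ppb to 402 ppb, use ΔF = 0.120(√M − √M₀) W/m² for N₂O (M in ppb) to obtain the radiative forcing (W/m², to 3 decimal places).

ΔF = 0.398 W/m²

N₂O: 0.120 × (√402 − √280) = 0.120 × (20.0499 − 16.7332) = 0.120 × 3.3167 = 0.3980 W/m².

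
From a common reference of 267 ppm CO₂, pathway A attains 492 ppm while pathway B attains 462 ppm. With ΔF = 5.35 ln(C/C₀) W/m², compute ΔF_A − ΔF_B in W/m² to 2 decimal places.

ΔF_A − ΔF_B = 0.34 W/m²

ΔF_A = 5.35 ln(492/267) = 5.35 × 0.61123 = 3.2701 W/m².
ΔF_B = 5.35 ln(462/267) = 5.35 × 0.54832 = 2.9335 W/m².
Difference: 3.2701 − 2.9335 = 0.3366 W/m².
(Equivalently, ΔF_A − ΔF_B = 5.35 ln(492/462) = 5.35 × 0.06291 = 0.3366 W/m².)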